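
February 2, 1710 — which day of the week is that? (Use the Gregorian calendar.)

Sunday

Doomsday rule: the anchor day for the 1700s is Sunday. For year 10: 10÷12 = 0 r 10, and 10÷4 = 2, so 0+10+2 = 12.
Sunday + 12 ≡ Friday — that's 1710's doomsday.
In February the doomsday date is Feb 28 (1710 is not a leap year).
Feb 2 is 26 days before Feb 28; 26 mod 7 = 5, so Friday − 5 = Sunday.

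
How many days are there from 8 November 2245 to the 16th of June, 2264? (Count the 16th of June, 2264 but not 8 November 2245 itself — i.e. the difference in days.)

6795

Nov 8, 2245 → Nov 8, 2246: 365 days.
Nov 8, 2246 → Nov 8, 2247: 365 days.
Nov 8, 2247 → Nov 8, 2248: 366 days (Feb 29, 2248 is in that span).
Nov 8, 2248 → Nov 8, 2249: 365 days.
Nov 8, 2249 → Nov 8, 2250: 365 days.
Nov 8, 2250 → Nov 8, 2251: 365 days.
Nov 8, 2251 → Nov 8, 2252: 366 days (Feb 29, 2252 is in that span).
Nov 8, 2252 → Nov 8, 2253: 365 days.
Nov 8, 2253 → Nov 8, 2254: 365 days.
Nov 8, 2254 → Nov 8, 2255: 365 days.
Nov 8, 2255 → Nov 8, 2256: 366 days (Feb 29, 2256 is in that span).
Nov 8, 2256 → Nov 8, 2257: 365 days.
Nov 8, 2257 → Nov 8, 2258: 365 days.
Nov 8, 2258 → Nov 8, 2259: 365 days.
Nov 8, 2259 → Nov 8, 2260: 366 days (Feb 29, 2260 is in that span).
Nov 8, 2260 → Nov 8, 2261: 365 days.
Nov 8, 2261 → Nov 8, 2262: 365 days.
Nov 8, 2262 → Nov 8, 2263: 365 days.
Nov 8, 2263 → Dec 8, 2263: 30 days (November has 30).
Dec 8, 2263 → Jan 8, 2264: 31 days (December has 31).
Jan 8, 2264 → Feb 8, 2264: 31 days (January has 31).
Feb 8, 2264 → Mar 8, 2264: 29 days (February has 29).
Mar 8, 2264 → Apr 8, 2264: 31 days (March has 31).
Apr 8, 2264 → May 8, 2264: 30 days (April has 30).
May 8, 2264 → Jun 8, 2264: 31 days (May has 31).
Jun 8, 2264 → Jun 16, 2264: 8 days.
Total: 6795 days.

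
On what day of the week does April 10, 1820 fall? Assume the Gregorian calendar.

Monday

Doomsday rule: the anchor day for the 1800s is Friday. For year 20: 20÷12 = 1 r 8, and 8÷4 = 2, so 1+8+2 = 11.
Friday + 11 ≡ Tuesday — that's 1820's doomsday.
In April the doomsday date is Apr 4.
Apr 10 is 6 days after Apr 4; 6 mod 7 = 6, so Tuesday + 6 = Monday.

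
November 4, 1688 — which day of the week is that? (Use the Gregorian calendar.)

Doomsday rule: the anchor day for the 1600s is Tuesday. For year 88: 88÷12 = 7 r 4, and 4÷4 = 1, so 7+4+1 = 12.
Tuesday + 12 ≡ Sunday — that's 1688's doomsday.
In November the doomsday date is Nov 7.
Nov 4 is 3 days before Nov 7; 3 mod 7 = 3, so Sunday − 3 = Thursday.

Thursday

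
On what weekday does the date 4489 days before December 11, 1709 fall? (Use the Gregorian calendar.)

Monday

Dec 11, 1709 is a Wednesday.
4489 mod 7 = 2, so 4489 days before a Wednesday is Wednesday − 2 = Monday.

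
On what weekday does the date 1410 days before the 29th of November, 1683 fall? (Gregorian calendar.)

Friday

First find the weekday of Nov 29, 1683. Doomsday rule: the anchor day for the 1600s is Tuesday. For year 83: 83÷12 = 6 r 11, and 11÷4 = 2, so 6+11+2 = 19.
Tuesday + 19 ≡ Sunday — that's 1683's doomsday.
In November the doomsday date is Nov 7.
Nov 29 is 22 days after Nov 7; 22 mod 7 = 1, so Sunday + 1 = Monday.
1410 mod 7 = 3, so 1410 days before a Monday is Monday − 3 = Friday.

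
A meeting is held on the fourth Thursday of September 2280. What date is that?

September 1, 2280 is a Wednesday.
The first Thursday is therefore September 2 (1 days later).
The fourth Thursday is 2 + 3×7 = September 23.

September 23, 2280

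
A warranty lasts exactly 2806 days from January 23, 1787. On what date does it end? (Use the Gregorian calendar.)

+365 (one year) → Jan 23, 1788 (2441 left).
+366 (one year; includes Feb 29, 1788) → Jan 23, 1789 (2075 left).
+365 (one year) → Jan 23, 1790 (1710 left).
+365 (one year) → Jan 23, 1791 (1345 left).
+365 (one year) → Jan 23, 1792 (980 left).
+366 (one year; includes Feb 29, 1792) → Jan 23, 1793 (614 left).
+365 (one year) → Jan 23, 1794 (249 left).
Jan has 31 days: +9 → Feb 1, 1794 (240 left).
Feb has 28 days: +28 → Mar 1, 1794 (212 left).
Mar has 31 days: +31 → Apr 1, 1794 (181 left).
Apr has 30 days: +30 → May 1, 1794 (151 left).
May has 31 days: +31 → Jun 1, 1794 (120 left).
Jun has 30 days: +30 → Jul 1, 1794 (90 left).
Jul has 31 days: +31 → Aug 1, 1794 (59 left).
Aug has 31 days: +31 → Sep 1, 1794 (28 left).
+28 → Sep 29, 1794.

September 29, 1794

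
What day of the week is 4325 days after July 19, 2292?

Monday

First find the weekday of Jul 19, 2292. Doomsday rule: the anchor day for the 2200s is Friday. For year 92: 92÷12 = 7 r 8, and 8÷4 = 2, so 7+8+2 = 17.
Friday + 17 ≡ Monday — that's 2292's doomsday.
In July the doomsday date is Jul 11.
Jul 19 is 8 days after Jul 11; 8 mod 7 = 1, so Monday + 1 = Tuesday.
4325 mod 7 = 6, so 4325 days after a Tuesday is Tuesday + 6 = Monday.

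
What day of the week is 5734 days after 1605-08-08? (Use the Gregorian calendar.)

Tuesday

First find the weekday of Aug 8, 1605. Doomsday rule: the anchor day for the 1600s is Tuesday. For year 05: 5÷12 = 0 r 5, and 5÷4 = 1, so 0+5+1 = 6.
Tuesday + 6 ≡ Monday — that's 1605's doomsday.
In August the doomsday date is Aug 8.
Aug 8 is the doomsday itself: Monday.
5734 mod 7 = 1, so 5734 days after a Monday is Monday + 1 = Tuesday.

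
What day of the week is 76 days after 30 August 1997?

First find the weekday of Aug 30, 1997. Doomsday rule: the anchor day for the 1900s is Wednesday. For year 97: 97÷12 = 8 r 1, and 1÷4 = 0, so 8+1+0 = 9.
Wednesday + 9 ≡ Friday — that's 1997's doomsday.
In August the doomsday date is Aug 8.
Aug 30 is 22 days after Aug 8; 22 mod 7 = 1, so Friday + 1 = Saturday.
76 mod 7 = 6, so 76 days after a Saturday is Saturday + 6 = Friday.

Friday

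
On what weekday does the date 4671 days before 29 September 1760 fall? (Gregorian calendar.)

Saturday

First find the weekday of Sep 29, 1760. Doomsday rule: the anchor day for the 1700s is Sunday. For year 60: 60÷12 = 5 r 0, and 0÷4 = 0, so 5+0+0 = 5.
Sunday + 5 ≡ Friday — that's 1760's doomsday.
In September the doomsday date is Sep 5.
Sep 29 is 24 days after Sep 5; 24 mod 7 = 3, so Friday + 3 = Monday.
4671 mod 7 = 2, so 4671 days before a Monday is Monday − 2 = Saturday.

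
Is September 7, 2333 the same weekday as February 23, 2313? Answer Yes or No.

No

From Feb 23, 2313 to Sep 7, 2333 is 7501 days.
7501 mod 7 = 4, so they are different weekdays.
(Feb 23, 2313 is a Sunday; Sep 7, 2333 is a Thursday.)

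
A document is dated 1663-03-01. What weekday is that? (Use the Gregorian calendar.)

Doomsday rule: the anchor day for the 1600s is Tuesday. For year 63: 63÷12 = 5 r 3, and 3÷4 = 0, so 5+3+0 = 8.
Tuesday + 8 ≡ Wednesday — that's 1663's doomsday.
In March the doomsday date is Mar 14.
Mar 1 is 13 days before Mar 14; 13 mod 7 = 6, so Wednesday − 6 = Thursday.

Thursday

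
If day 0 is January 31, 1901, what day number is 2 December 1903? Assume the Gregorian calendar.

Jan 31, 1901 → Jan 31, 1902: 365 days.
Jan 31, 1902 → Jan 31, 1903: 365 days.
Jan 31, 1903 → Feb 28, 1903: 28 days (January has 31).
Feb 28, 1903 → Mar 28, 1903: 28 days (February has 28).
Mar 28, 1903 → Apr 28, 1903: 31 days (March has 31).
Apr 28, 1903 → May 28, 1903: 30 days (April has 30).
May 28, 1903 → Jun 28, 1903: 31 days (May has 31).
Jun 28, 1903 → Jul 28, 1903: 30 days (June has 30).
Jul 28, 1903 → Aug 28, 1903: 31 days (July has 31).
Aug 28, 1903 → Sep 28, 1903: 31 days (August has 31).
Sep 28, 1903 → Oct 28, 1903: 30 days (September has 30).
Oct 28, 1903 → Nov 28, 1903: 31 days (October has 31).
Nov 28, 1903 → Dec 2, 1903: 4 days.
Total: 1035 days.

1035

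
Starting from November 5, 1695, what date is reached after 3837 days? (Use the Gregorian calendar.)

+366 (one year; includes Feb 29, 1696) → Nov 5, 1696 (3471 left).
+365 (one year) → Nov 5, 1697 (3106 left).
+365 (one year) → Nov 5, 1698 (2741 left).
+365 (one year) → Nov 5, 1699 (2376 left).
+365 (one year) → Nov 5, 1700 (2011 left).
+365 (one year) → Nov 5, 1701 (1646 left).
+365 (one year) → Nov 5, 1702 (1281 left).
+365 (one year) → Nov 5, 1703 (916 left).
+366 (one year; includes Feb 29, 1704) → Nov 5, 1704 (550 left).
+365 (one year) → Nov 5, 1705 (185 left).
Nov has 30 days: +26 → Dec 1, 1705 (159 left).
Dec has 31 days: +31 → Jan 1, 1706 (128 left).
Jan has 31 days: +31 → Feb 1, 1706 (97 left).
Feb has 28 days: +28 → Mar 1, 1706 (69 left).
Mar has 31 days: +31 → Apr 1, 1706 (38 left).
Apr has 30 days: +30 → May 1, 1706 (8 left).
+8 → May 9, 1706.

May 9, 1706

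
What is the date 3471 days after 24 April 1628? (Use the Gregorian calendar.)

October 25, 1637

+365 (one year) → Apr 24, 1629 (3106 left).
+365 (one year) → Apr 24, 1630 (2741 left).
+365 (one year) → Apr 24, 1631 (2376 left).
+366 (one year; includes Feb 29, 1632) → Apr 24, 1632 (2010 left).
+365 (one year) → Apr 24, 1633 (1645 left).
+365 (one year) → Apr 24, 1634 (1280 left).
+365 (one year) → Apr 24, 1635 (915 left).
+366 (one year; includes Feb 29, 1636) → Apr 24, 1636 (549 left).
+365 (one year) → Apr 24, 1637 (184 left).
Apr has 30 days: +7 → May 1, 1637 (177 left).
May has 31 days: +31 → Jun 1, 1637 (146 left).
Jun has 30 days: +30 → Jul 1, 1637 (116 left).
Jul has 31 days: +31 → Aug 1, 1637 (85 left).
Aug has 31 days: +31 → Sep 1, 1637 (54 left).
Sep has 30 days: +30 → Oct 1, 1637 (24 left).
+24 → Oct 25, 1637.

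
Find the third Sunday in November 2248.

November 1, 2248 is a Wednesday.
The first Sunday is therefore November 5 (4 days later).
The third Sunday is 5 + 2×7 = November 19.

November 19, 2248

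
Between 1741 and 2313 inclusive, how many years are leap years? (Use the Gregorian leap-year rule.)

Multiples of 4 in [1741,2313]: 143.
Of those, multiples of 100: 6 (not leap unless ÷400).
Multiples of 400: 1.
Leap years = 143 − 6 + 1 = 138.

138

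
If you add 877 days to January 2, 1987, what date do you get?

+365 (one year) → Jan 2, 1988 (512 left).
+366 (one year; includes Feb 29, 1988) → Jan 2, 1989 (146 left).
Jan has 31 days: +30 → Feb 1, 1989 (116 left).
Feb has 28 days: +28 → Mar 1, 1989 (88 left).
Mar has 31 days: +31 → Apr 1, 1989 (57 left).
Apr has 30 days: +30 → May 1, 1989 (27 left).
+27 → May 28, 1989.

May 28, 1989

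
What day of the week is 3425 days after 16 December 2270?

Sunday

First find the weekday of Dec 16, 2270. Doomsday rule: the anchor day for the 2200s is Friday. For year 70: 70÷12 = 5 r 10, and 10÷4 = 2, so 5+10+2 = 17.
Friday + 17 ≡ Monday — that's 2270's doomsday.
In December the doomsday date is Dec 12.
Dec 16 is 4 days after Dec 12; 4 mod 7 = 4, so Monday + 4 = Friday.
3425 mod 7 = 2, so 3425 days after a Friday is Friday + 2 = Sunday.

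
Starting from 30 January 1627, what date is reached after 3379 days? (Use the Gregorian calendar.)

May 1, 1636

+365 (one year) → Jan 30, 1628 (3014 left).
+366 (one year; includes Feb 29, 1628) → Jan 30, 1629 (2648 left).
+365 (one year) → Jan 30, 1630 (2283 left).
+365 (one year) → Jan 30, 1631 (1918 left).
+365 (one year) → Jan 30, 1632 (1553 left).
+366 (one year; includes Feb 29, 1632) → Jan 30, 1633 (1187 left).
+365 (one year) → Jan 30, 1634 (822 left).
+365 (one year) → Jan 30, 1635 (457 left).
+365 (one year) → Jan 30, 1636 (92 left).
Jan has 31 days: +2 → Feb 1, 1636 (90 left).
Feb has 29 days: +29 → Mar 1, 1636 (61 left).
Mar has 31 days: +31 → Apr 1, 1636 (30 left).
Apr has 30 days: +30 → May 1, 1636 (0 left).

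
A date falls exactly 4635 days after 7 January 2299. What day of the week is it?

Sunday

Jan 7, 2299 is a Saturday.
4635 mod 7 = 1, so 4635 days after a Saturday is Saturday + 1 = Sunday.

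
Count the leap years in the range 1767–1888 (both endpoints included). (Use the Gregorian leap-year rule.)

30

Multiples of 4 in [1767,1888]: 31.
Of those, multiples of 100: 1 (not leap unless ÷400).
Multiples of 400: 0.
Leap years = 31 − 1 + 0 = 30.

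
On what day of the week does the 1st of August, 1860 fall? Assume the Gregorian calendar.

Wednesday

Doomsday rule: the anchor day for the 1800s is Friday. For year 60: 60÷12 = 5 r 0, and 0÷4 = 0, so 5+0+0 = 5.
Friday + 5 ≡ Wednesday — that's 1860's doomsday.
In August the doomsday date is Aug 8.
Aug 1 is 7 days before Aug 8; 7 mod 7 = 0, so Wednesday − 0 = Wednesday.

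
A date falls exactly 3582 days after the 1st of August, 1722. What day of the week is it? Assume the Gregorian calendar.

First find the weekday of Aug 1, 1722. Doomsday rule: the anchor day for the 1700s is Sunday. For year 22: 22÷12 = 1 r 10, and 10÷4 = 2, so 1+10+2 = 13.
Sunday + 13 ≡ Saturday — that's 1722's doomsday.
In August the doomsday date is Aug 8.
Aug 1 is 7 days before Aug 8; 7 mod 7 = 0, so Saturday − 0 = Saturday.
3582 mod 7 = 5, so 3582 days after a Saturday is Saturday + 5 = Thursday.

Thursday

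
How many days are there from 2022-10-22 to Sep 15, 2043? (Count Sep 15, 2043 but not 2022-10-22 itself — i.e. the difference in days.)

Oct 22, 2022 → Oct 22, 2023: 365 days.
Oct 22, 2023 → Oct 22, 2024: 366 days (Feb 29, 2024 is in that span).
Oct 22, 2024 → Oct 22, 2025: 365 days.
Oct 22, 2025 → Oct 22, 2026: 365 days.
Oct 22, 2026 → Oct 22, 2027: 365 days.
Oct 22, 2027 → Oct 22, 2028: 366 days (Feb 29, 2028 is in that span).
Oct 22, 2028 → Oct 22, 2029: 365 days.
Oct 22, 2029 → Oct 22, 2030: 365 days.
Oct 22, 2030 → Oct 22, 2031: 365 days.
Oct 22, 2031 → Oct 22, 2032: 366 days (Feb 29, 2032 is in that span).
Oct 22, 2032 → Oct 22, 2033: 365 days.
Oct 22, 2033 → Oct 22, 2034: 365 days.
Oct 22, 2034 → Oct 22, 2035: 365 days.
Oct 22, 2035 → Oct 22, 2036: 366 days (Feb 29, 2036 is in that span).
Oct 22, 2036 → Oct 22, 2037: 365 days.
Oct 22, 2037 → Oct 22, 2038: 365 days.
Oct 22, 2038 → Oct 22, 2039: 365 days.
Oct 22, 2039 → Oct 22, 2040: 366 days (Feb 29, 2040 is in that span).
Oct 22, 2040 → Oct 22, 2041: 365 days.
Oct 22, 2041 → Oct 22, 2042: 365 days.
Oct 22, 2042 → Nov 22, 2042: 31 days (October has 31).
Nov 22, 2042 → Dec 22, 2042: 30 days (November has 30).
Dec 22, 2042 → Jan 22, 2043: 31 days (December has 31).
Jan 22, 2043 → Feb 22, 2043: 31 days (January has 31).
Feb 22, 2043 → Mar 22, 2043: 28 days (February has 28).
Mar 22, 2043 → Apr 22, 2043: 31 days (March has 31).
Apr 22, 2043 → May 22, 2043: 30 days (April has 30).
May 22, 2043 → Jun 22, 2043: 31 days (May has 31).
Jun 22, 2043 → Jul 22, 2043: 30 days (June has 30).
Jul 22, 2043 → Aug 22, 2043: 31 days (July has 31).
Aug 22, 2043 → Sep 15, 2043: 24 days.
Total: 7633 days.

7633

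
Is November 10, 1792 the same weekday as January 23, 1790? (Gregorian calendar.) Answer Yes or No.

Yes

From Jan 23, 1790 to Nov 10, 1792 is 1022 days.
1022 mod 7 = 0, so they are the same weekday.
(Jan 23, 1790 is a Saturday; Nov 10, 1792 is a Saturday.)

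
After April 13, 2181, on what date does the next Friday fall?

April 20, 2181

Apr 13, 2181 is a Friday.
From Friday to the next Friday is 7 days.
Apr 13, 2181 + 7 = Apr 20, 2181.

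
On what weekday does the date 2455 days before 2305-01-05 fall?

First find the weekday of Jan 5, 2305. Doomsday rule: the anchor day for the 2300s is Wednesday. For year 05: 5÷12 = 0 r 5, and 5÷4 = 1, so 0+5+1 = 6.
Wednesday + 6 ≡ Tuesday — that's 2305's doomsday.
In January the doomsday date is Jan 3 (2305 is not a leap year).
Jan 5 is 2 days after Jan 3; 2 mod 7 = 2, so Tuesday + 2 = Thursday.
2455 mod 7 = 5, so 2455 days before a Thursday is Thursday − 5 = Saturday.

Saturday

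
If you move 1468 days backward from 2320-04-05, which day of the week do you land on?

First find the weekday of Apr 5, 2320. Doomsday rule: the anchor day for the 2300s is Wednesday. For year 20: 20÷12 = 1 r 8, and 8÷4 = 2, so 1+8+2 = 11.
Wednesday + 11 ≡ Sunday — that's 2320's doomsday.
In April the doomsday date is Apr 4.
Apr 5 is 1 day after Apr 4; 1 mod 7 = 1, so Sunday + 1 = Monday.
1468 mod 7 = 5, so 1468 days before a Monday is Monday − 5 = Wednesday.

Wednesday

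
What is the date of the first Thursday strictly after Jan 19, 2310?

Jan 19, 2310 is a Wednesday.
From Wednesday to the next Thursday is 1 day.
Jan 19, 2310 + 1 = Jan 20, 2310.

January 20, 2310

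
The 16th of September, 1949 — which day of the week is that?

Friday

January 1, 1949 is a Saturday.
Jan 1, 1949 → Feb 1, 1949: 31 days (January has 31).
Feb 1, 1949 → Mar 1, 1949: 28 days (February has 28).
Mar 1, 1949 → Apr 1, 1949: 31 days (March has 31).
Apr 1, 1949 → May 1, 1949: 30 days (April has 30).
May 1, 1949 → Jun 1, 1949: 31 days (May has 31).
Jun 1, 1949 → Jul 1, 1949: 30 days (June has 30).
Jul 1, 1949 → Aug 1, 1949: 31 days (July has 31).
Aug 1, 1949 → Sep 1, 1949: 31 days (August has 31).
Sep 1, 1949 → Sep 16, 1949: 15 days.
Total: 258 days.
258 mod 7 = 6, so Saturday + 6 = Friday.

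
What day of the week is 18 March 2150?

Doomsday rule: the anchor day for the 2100s is Sunday. For year 50: 50÷12 = 4 r 2, and 2÷4 = 0, so 4+2+0 = 6.
Sunday + 6 ≡ Saturday — that's 2150's doomsday.
In March the doomsday date is Mar 14.
Mar 18 is 4 days after Mar 14; 4 mod 7 = 4, so Saturday + 4 = Wednesday.

Wednesday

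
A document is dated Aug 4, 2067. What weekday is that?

Thursday

Doomsday rule: the anchor day for the 2000s is Tuesday. For year 67: 67÷12 = 5 r 7, and 7÷4 = 1, so 5+7+1 = 13.
Tuesday + 13 ≡ Monday — that's 2067's doomsday.
In August the doomsday date is Aug 8.
Aug 4 is 4 days before Aug 8; 4 mod 7 = 4, so Monday − 4 = Thursday.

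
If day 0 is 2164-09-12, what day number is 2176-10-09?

4410

Sep 12, 2164 → Sep 12, 2165: 365 days.
Sep 12, 2165 → Sep 12, 2166: 365 days.
Sep 12, 2166 → Sep 12, 2167: 365 days.
Sep 12, 2167 → Sep 12, 2168: 366 days (Feb 29, 2168 is in that span).
Sep 12, 2168 → Sep 12, 2169: 365 days.
Sep 12, 2169 → Sep 12, 2170: 365 days.
Sep 12, 2170 → Sep 12, 2171: 365 days.
Sep 12, 2171 → Sep 12, 2172: 366 days (Feb 29, 2172 is in that span).
Sep 12, 2172 → Sep 12, 2173: 365 days.
Sep 12, 2173 → Sep 12, 2174: 365 days.
Sep 12, 2174 → Sep 12, 2175: 365 days.
Sep 12, 2175 → Oct 12, 2175: 30 days (September has 30).
Oct 12, 2175 → Nov 12, 2175: 31 days (October has 31).
Nov 12, 2175 → Dec 12, 2175: 30 days (November has 30).
Dec 12, 2175 → Jan 12, 2176: 31 days (December has 31).
Jan 12, 2176 → Feb 12, 2176: 31 days (January has 31).
Feb 12, 2176 → Mar 12, 2176: 29 days (February has 29).
Mar 12, 2176 → Apr 12, 2176: 31 days (March has 31).
Apr 12, 2176 → May 12, 2176: 30 days (April has 30).
May 12, 2176 → Jun 12, 2176: 31 days (May has 31).
Jun 12, 2176 → Jul 12, 2176: 30 days (June has 30).
Jul 12, 2176 → Aug 12, 2176: 31 days (July has 31).
Aug 12, 2176 → Sep 12, 2176: 31 days (August has 31).
Sep 12, 2176 → Oct 9, 2176: 27 days.
Total: 4410 days.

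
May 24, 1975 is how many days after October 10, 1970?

Oct 10, 1970 → Oct 10, 1971: 365 days.
Oct 10, 1971 → Oct 10, 1972: 366 days (Feb 29, 1972 is in that span).
Oct 10, 1972 → Oct 10, 1973: 365 days.
Oct 10, 1973 → Oct 10, 1974: 365 days.
Oct 10, 1974 → Nov 10, 1974: 31 days (October has 31).
Nov 10, 1974 → Dec 10, 1974: 30 days (November has 30).
Dec 10, 1974 → Jan 10, 1975: 31 days (December has 31).
Jan 10, 1975 → Feb 10, 1975: 31 days (January has 31).
Feb 10, 1975 → Mar 10, 1975: 28 days (February has 28).
Mar 10, 1975 → Apr 10, 1975: 31 days (March has 31).
Apr 10, 1975 → May 10, 1975: 30 days (April has 30).
May 10, 1975 → May 24, 1975: 14 days.
Total: 1687 days.

1687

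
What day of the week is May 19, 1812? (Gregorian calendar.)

Doomsday rule: the anchor day for the 1800s is Friday. For year 12: 12÷12 = 1 r 0, and 0÷4 = 0, so 1+0+0 = 1.
Friday + 1 ≡ Saturday — that's 1812's doomsday.
In May the doomsday date is May 9.
May 19 is 10 days after May 9; 10 mod 7 = 3, so Saturday + 3 = Tuesday.

Tuesday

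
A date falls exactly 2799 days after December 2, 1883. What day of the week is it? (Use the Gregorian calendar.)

Dec 2, 1883 is a Sunday.
2799 mod 7 = 6, so 2799 days after a Sunday is Sunday + 6 = Saturday.

Saturday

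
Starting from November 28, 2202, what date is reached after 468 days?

+365 (one year) → Nov 28, 2203 (103 left).
Nov has 30 days: +3 → Dec 1, 2203 (100 left).
Dec has 31 days: +31 → Jan 1, 2204 (69 left).
Jan has 31 days: +31 → Feb 1, 2204 (38 left).
Feb has 29 days: +29 → Mar 1, 2204 (9 left).
+9 → Mar 10, 2204.

March 10, 2204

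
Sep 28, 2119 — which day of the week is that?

Doomsday rule: the anchor day for the 2100s is Sunday. For year 19: 19÷12 = 1 r 7, and 7÷4 = 1, so 1+7+1 = 9.
Sunday + 9 ≡ Tuesday — that's 2119's doomsday.
In September the doomsday date is Sep 5.
Sep 28 is 23 days after Sep 5; 23 mod 7 = 2, so Tuesday + 2 = Thursday.

Thursday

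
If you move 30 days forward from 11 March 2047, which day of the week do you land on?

Wednesday

First find the weekday of Mar 11, 2047. Doomsday rule: the anchor day for the 2000s is Tuesday. For year 47: 47÷12 = 3 r 11, and 11÷4 = 2, so 3+11+2 = 16.
Tuesday + 16 ≡ Thursday — that's 2047's doomsday.
In March the doomsday date is Mar 14.
Mar 11 is 3 days before Mar 14; 3 mod 7 = 3, so Thursday − 3 = Monday.
30 mod 7 = 2, so 30 days after a Monday is Monday + 2 = Wednesday.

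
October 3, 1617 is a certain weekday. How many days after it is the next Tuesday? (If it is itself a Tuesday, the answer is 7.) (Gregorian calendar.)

Oct 3, 1617 is a Tuesday.
From Tuesday to the next Tuesday is 7 days.

7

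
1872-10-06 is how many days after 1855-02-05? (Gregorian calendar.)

6453

Feb 5, 1855 → Feb 5, 1856: 365 days.
Feb 5, 1856 → Feb 5, 1857: 366 days (Feb 29, 1856 is in that span).
Feb 5, 1857 → Feb 5, 1858: 365 days.
Feb 5, 1858 → Feb 5, 1859: 365 days.
Feb 5, 1859 → Feb 5, 1860: 365 days.
Feb 5, 1860 → Feb 5, 1861: 366 days (Feb 29, 1860 is in that span).
Feb 5, 1861 → Feb 5, 1862: 365 days.
Feb 5, 1862 → Feb 5, 1863: 365 days.
Feb 5, 1863 → Feb 5, 1864: 365 days.
Feb 5, 1864 → Feb 5, 1865: 366 days (Feb 29, 1864 is in that span).
Feb 5, 1865 → Feb 5, 1866: 365 days.
Feb 5, 1866 → Feb 5, 1867: 365 days.
Feb 5, 1867 → Feb 5, 1868: 365 days.
Feb 5, 1868 → Feb 5, 1869: 366 days (Feb 29, 1868 is in that span).
Feb 5, 1869 → Feb 5, 1870: 365 days.
Feb 5, 1870 → Feb 5, 1871: 365 days.
Feb 5, 1871 → Feb 5, 1872: 365 days.
Feb 5, 1872 → Mar 5, 1872: 29 days (February has 29).
Mar 5, 1872 → Apr 5, 1872: 31 days (March has 31).
Apr 5, 1872 → May 5, 1872: 30 days (April has 30).
May 5, 1872 → Jun 5, 1872: 31 days (May has 31).
Jun 5, 1872 → Jul 5, 1872: 30 days (June has 30).
Jul 5, 1872 → Aug 5, 1872: 31 days (July has 31).
Aug 5, 1872 → Sep 5, 1872: 31 days (August has 31).
Sep 5, 1872 → Oct 5, 1872: 30 days (September has 30).
Oct 5, 1872 → Oct 6, 1872: 1 days.
Total: 6453 days.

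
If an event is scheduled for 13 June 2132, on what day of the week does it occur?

Doomsday rule: the anchor day for the 2100s is Sunday. For year 32: 32÷12 = 2 r 8, and 8÷4 = 2, so 2+8+2 = 12.
Sunday + 12 ≡ Friday — that's 2132's doomsday.
In June the doomsday date is Jun 6.
Jun 13 is 7 days after Jun 6; 7 mod 7 = 0, so Friday + 0 = Friday.

Friday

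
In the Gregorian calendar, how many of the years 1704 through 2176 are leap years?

Multiples of 4 in [1704,2176]: 119.
Of those, multiples of 100: 4 (not leap unless ÷400).
Multiples of 400: 1.
Leap years = 119 − 4 + 1 = 116.

116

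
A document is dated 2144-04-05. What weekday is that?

January 1, 2144 is a Wednesday.
Jan 1, 2144 → Feb 1, 2144: 31 days (January has 31).
Feb 1, 2144 → Mar 1, 2144: 29 days (February has 29).
Mar 1, 2144 → Apr 1, 2144: 31 days (March has 31).
Apr 1, 2144 → Apr 5, 2144: 4 days.
Total: 95 days.
95 mod 7 = 4, so Wednesday + 4 = Sunday.

Sunday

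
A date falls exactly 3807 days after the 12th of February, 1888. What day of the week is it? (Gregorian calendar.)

First find the weekday of Feb 12, 1888. Doomsday rule: the anchor day for the 1800s is Friday. For year 88: 88÷12 = 7 r 4, and 4÷4 = 1, so 7+4+1 = 12.
Friday + 12 ≡ Wednesday — that's 1888's doomsday.
In February the doomsday date is Feb 29 (1888 is a leap year (divisible by 4)).
Feb 12 is 17 days before Feb 29; 17 mod 7 = 3, so Wednesday − 3 = Sunday.
3807 mod 7 = 6, so 3807 days after a Sunday is Sunday + 6 = Saturday.

Saturday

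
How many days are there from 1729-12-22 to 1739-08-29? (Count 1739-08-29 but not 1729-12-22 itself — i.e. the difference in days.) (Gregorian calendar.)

Dec 22, 1729 → Dec 22, 1730: 365 days.
Dec 22, 1730 → Dec 22, 1731: 365 days.
Dec 22, 1731 → Dec 22, 1732: 366 days (Feb 29, 1732 is in that span).
Dec 22, 1732 → Dec 22, 1733: 365 days.
Dec 22, 1733 → Dec 22, 1734: 365 days.
Dec 22, 1734 → Dec 22, 1735: 365 days.
Dec 22, 1735 → Dec 22, 1736: 366 days (Feb 29, 1736 is in that span).
Dec 22, 1736 → Dec 22, 1737: 365 days.
Dec 22, 1737 → Dec 22, 1738: 365 days.
Dec 22, 1738 → Jan 22, 1739: 31 days (December has 31).
Jan 22, 1739 → Feb 22, 1739: 31 days (January has 31).
Feb 22, 1739 → Mar 22, 1739: 28 days (February has 28).
Mar 22, 1739 → Apr 22, 1739: 31 days (March has 31).
Apr 22, 1739 → May 22, 1739: 30 days (April has 30).
May 22, 1739 → Jun 22, 1739: 31 days (May has 31).
Jun 22, 1739 → Jul 22, 1739: 30 days (June has 30).
Jul 22, 1739 → Aug 22, 1739: 31 days (July has 31).
Aug 22, 1739 → Aug 29, 1739: 7 days.
Total: 3537 days.

3537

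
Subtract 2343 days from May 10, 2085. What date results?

−365 (one year) → May 10, 2084 (1978 left).
−366 (one year; includes Feb 29, 2084) → May 10, 2083 (1612 left).
−365 (one year) → May 10, 2082 (1247 left).
−365 (one year) → May 10, 2081 (882 left).
−365 (one year) → May 10, 2080 (517 left).
−366 (one year; includes Feb 29, 2080) → May 10, 2079 (151 left).
−10 → Apr 30, 2079 (end of Apr, 30 days; 141 left).
−30 → Mar 31, 2079 (end of Mar, 31 days; 111 left).
−31 → Feb 28, 2079 (end of Feb, 28 days; 80 left).
−28 → Jan 31, 2079 (end of Jan, 31 days; 52 left).
−31 → Dec 31, 2078 (end of Dec, 31 days; 21 left).
−21 → Dec 10, 2078.

December 10, 2078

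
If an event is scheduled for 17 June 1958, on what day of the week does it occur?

January 1, 1958 is a Wednesday.
Jan 1, 1958 → Feb 1, 1958: 31 days (January has 31).
Feb 1, 1958 → Mar 1, 1958: 28 days (February has 28).
Mar 1, 1958 → Apr 1, 1958: 31 days (March has 31).
Apr 1, 1958 → May 1, 1958: 30 days (April has 30).
May 1, 1958 → Jun 1, 1958: 31 days (May has 31).
Jun 1, 1958 → Jun 17, 1958: 16 days.
Total: 167 days.
167 mod 7 = 6, so Wednesday + 6 = Tuesday.

Tuesday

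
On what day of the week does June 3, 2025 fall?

Tuesday

Doomsday rule: the anchor day for the 2000s is Tuesday. For year 25: 25÷12 = 2 r 1, and 1÷4 = 0, so 2+1+0 = 3.
Tuesday + 3 ≡ Friday — that's 2025's doomsday.
In June the doomsday date is Jun 6.
Jun 3 is 3 days before Jun 6; 3 mod 7 = 3, so Friday − 3 = Tuesday.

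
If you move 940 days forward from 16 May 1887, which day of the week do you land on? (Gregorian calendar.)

Wednesday

May 16, 1887 is a Monday.
940 mod 7 = 2, so 940 days after a Monday is Monday + 2 = Wednesday.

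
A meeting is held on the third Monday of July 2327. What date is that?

July 1, 2327 is a Friday.
The first Monday is therefore July 4 (3 days later).
The third Monday is 4 + 2×7 = July 18.

July 18, 2327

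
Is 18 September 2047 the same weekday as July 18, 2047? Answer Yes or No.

From Jul 18, 2047 to Sep 18, 2047 is 62 days.
62 mod 7 = 6, so they are different weekdays.
(Jul 18, 2047 is a Thursday; Sep 18, 2047 is a Wednesday.)

No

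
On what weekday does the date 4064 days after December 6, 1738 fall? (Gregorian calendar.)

Dec 6, 1738 is a Saturday.
4064 mod 7 = 4, so 4064 days after a Saturday is Saturday + 4 = Wednesday.

Wednesday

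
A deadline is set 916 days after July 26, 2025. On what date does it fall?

+365 (one year) → Jul 26, 2026 (551 left).
+365 (one year) → Jul 26, 2027 (186 left).
Jul has 31 days: +6 → Aug 1, 2027 (180 left).
Aug has 31 days: +31 → Sep 1, 2027 (149 left).
Sep has 30 days: +30 → Oct 1, 2027 (119 left).
Oct has 31 days: +31 → Nov 1, 2027 (88 left).
Nov has 30 days: +30 → Dec 1, 2027 (58 left).
Dec has 31 days: +31 → Jan 1, 2028 (27 left).
+27 → Jan 28, 2028.

January 28, 2028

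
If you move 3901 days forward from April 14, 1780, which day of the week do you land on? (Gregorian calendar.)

First find the weekday of Apr 14, 1780. Doomsday rule: the anchor day for the 1700s is Sunday. For year 80: 80÷12 = 6 r 8, and 8÷4 = 2, so 6+8+2 = 16.
Sunday + 16 ≡ Tuesday — that's 1780's doomsday.
In April the doomsday date is Apr 4.
Apr 14 is 10 days after Apr 4; 10 mod 7 = 3, so Tuesday + 3 = Friday.
3901 mod 7 = 2, so 3901 days after a Friday is Friday + 2 = Sunday.

Sunday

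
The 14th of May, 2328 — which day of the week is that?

Doomsday rule: the anchor day for the 2300s is Wednesday. For year 28: 28÷12 = 2 r 4, and 4÷4 = 1, so 2+4+1 = 7.
Wednesday + 7 ≡ Wednesday — that's 2328's doomsday.
In May the doomsday date is May 9.
May 14 is 5 days after May 9; 5 mod 7 = 5, so Wednesday + 5 = Monday.

Monday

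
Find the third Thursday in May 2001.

May 1, 2001 is a Tuesday.
The first Thursday is therefore May 3 (2 days later).
The third Thursday is 3 + 2×7 = May 17.

May 17, 2001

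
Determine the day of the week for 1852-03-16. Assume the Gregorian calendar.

Doomsday rule: the anchor day for the 1800s is Friday. For year 52: 52÷12 = 4 r 4, and 4÷4 = 1, so 4+4+1 = 9.
Friday + 9 ≡ Sunday — that's 1852's doomsday.
In March the doomsday date is Mar 14.
Mar 16 is 2 days after Mar 14; 2 mod 7 = 2, so Sunday + 2 = Tuesday.

Tuesday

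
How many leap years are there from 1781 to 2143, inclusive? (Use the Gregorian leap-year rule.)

Multiples of 4 in [1781,2143]: 90.
Of those, multiples of 100: 4 (not leap unless ÷400).
Multiples of 400: 1.
Leap years = 90 − 4 + 1 = 87.

87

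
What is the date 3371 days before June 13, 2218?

March 21, 2209

−365 (one year) → Jun 13, 2217 (3006 left).
−365 (one year) → Jun 13, 2216 (2641 left).
−366 (one year; includes Feb 29, 2216) → Jun 13, 2215 (2275 left).
−365 (one year) → Jun 13, 2214 (1910 left).
−365 (one year) → Jun 13, 2213 (1545 left).
−365 (one year) → Jun 13, 2212 (1180 left).
−366 (one year; includes Feb 29, 2212) → Jun 13, 2211 (814 left).
−365 (one year) → Jun 13, 2210 (449 left).
−365 (one year) → Jun 13, 2209 (84 left).
−13 → May 31, 2209 (end of May, 31 days; 71 left).
−31 → Apr 30, 2209 (end of Apr, 30 days; 40 left).
−30 → Mar 31, 2209 (end of Mar, 31 days; 10 left).
−10 → Mar 21, 2209.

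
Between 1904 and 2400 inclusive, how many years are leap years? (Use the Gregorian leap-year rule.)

122

Multiples of 4 in [1904,2400]: 125.
Of those, multiples of 100: 5 (not leap unless ÷400).
Multiples of 400: 2.
Leap years = 125 − 5 + 2 = 122.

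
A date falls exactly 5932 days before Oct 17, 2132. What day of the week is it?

Tuesday

Oct 17, 2132 is a Friday.
5932 mod 7 = 3, so 5932 days before a Friday is Friday − 3 = Tuesday.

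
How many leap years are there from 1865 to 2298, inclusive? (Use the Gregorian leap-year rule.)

Multiples of 4 in [1865,2298]: 108.
Of those, multiples of 100: 4 (not leap unless ÷400).
Multiples of 400: 1.
Leap years = 108 − 4 + 1 = 105.

105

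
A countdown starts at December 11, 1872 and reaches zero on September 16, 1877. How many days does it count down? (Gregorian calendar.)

1740

Dec 11, 1872 → Dec 11, 1873: 365 days.
Dec 11, 1873 → Dec 11, 1874: 365 days.
Dec 11, 1874 → Dec 11, 1875: 365 days.
Dec 11, 1875 → Dec 11, 1876: 366 days (Feb 29, 1876 is in that span).
Dec 11, 1876 → Jan 11, 1877: 31 days (December has 31).
Jan 11, 1877 → Feb 11, 1877: 31 days (January has 31).
Feb 11, 1877 → Mar 11, 1877: 28 days (February has 28).
Mar 11, 1877 → Apr 11, 1877: 31 days (March has 31).
Apr 11, 1877 → May 11, 1877: 30 days (April has 30).
May 11, 1877 → Jun 11, 1877: 31 days (May has 31).
Jun 11, 1877 → Jul 11, 1877: 30 days (June has 30).
Jul 11, 1877 → Aug 11, 1877: 31 days (July has 31).
Aug 11, 1877 → Sep 11, 1877: 31 days (August has 31).
Sep 11, 1877 → Sep 16, 1877: 5 days.
Total: 1740 days.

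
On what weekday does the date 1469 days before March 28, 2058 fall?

First find the weekday of Mar 28, 2058. Doomsday rule: the anchor day for the 2000s is Tuesday. For year 58: 58÷12 = 4 r 10, and 10÷4 = 2, so 4+10+2 = 16.
Tuesday + 16 ≡ Thursday — that's 2058's doomsday.
In March the doomsday date is Mar 14.
Mar 28 is 14 days after Mar 14; 14 mod 7 = 0, so Thursday + 0 = Thursday.
1469 mod 7 = 6, so 1469 days before a Thursday is Thursday − 6 = Friday.

Friday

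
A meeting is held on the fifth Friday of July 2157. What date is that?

July 29, 2157

July 1, 2157 is a Friday.
The first Friday is therefore July 1 (same day).
The fifth Friday is 1 + 4×7 = July 29.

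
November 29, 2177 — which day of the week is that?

Saturday

January 1, 2177 is a Wednesday.
Jan 1, 2177 → Feb 1, 2177: 31 days (January has 31).
Feb 1, 2177 → Mar 1, 2177: 28 days (February has 28).
Mar 1, 2177 → Apr 1, 2177: 31 days (March has 31).
Apr 1, 2177 → May 1, 2177: 30 days (April has 30).
May 1, 2177 → Jun 1, 2177: 31 days (May has 31).
Jun 1, 2177 → Jul 1, 2177: 30 days (June has 30).
Jul 1, 2177 → Aug 1, 2177: 31 days (July has 31).
Aug 1, 2177 → Sep 1, 2177: 31 days (August has 31).
Sep 1, 2177 → Oct 1, 2177: 30 days (September has 30).
Oct 1, 2177 → Nov 1, 2177: 31 days (October has 31).
Nov 1, 2177 → Nov 29, 2177: 28 days.
Total: 332 days.
332 mod 7 = 3, so Wednesday + 3 = Saturday.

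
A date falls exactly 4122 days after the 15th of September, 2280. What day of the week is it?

First find the weekday of Sep 15, 2280. Doomsday rule: the anchor day for the 2200s is Friday. For year 80: 80÷12 = 6 r 8, and 8÷4 = 2, so 6+8+2 = 16.
Friday + 16 ≡ Sunday — that's 2280's doomsday.
In September the doomsday date is Sep 5.
Sep 15 is 10 days after Sep 5; 10 mod 7 = 3, so Sunday + 3 = Wednesday.
4122 mod 7 = 6, so 4122 days after a Wednesday is Wednesday + 6 = Tuesday.

Tuesday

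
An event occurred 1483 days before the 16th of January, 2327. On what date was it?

December 25, 2322

−365 (one year) → Jan 16, 2326 (1118 left).
−365 (one year) → Jan 16, 2325 (753 left).
−366 (one year; includes Feb 29, 2324) → Jan 16, 2324 (387 left).
−16 → Dec 31, 2323 (end of Dec, 31 days; 371 left).
−31 → Nov 30, 2323 (end of Nov, 30 days; 340 left).
−30 → Oct 31, 2323 (end of Oct, 31 days; 310 left).
−31 → Sep 30, 2323 (end of Sep, 30 days; 279 left).
−30 → Aug 31, 2323 (end of Aug, 31 days; 249 left).
−31 → Jul 31, 2323 (end of Jul, 31 days; 218 left).
−31 → Jun 30, 2323 (end of Jun, 30 days; 187 left).
−30 → May 31, 2323 (end of May, 31 days; 157 left).
−31 → Apr 30, 2323 (end of Apr, 30 days; 126 left).
−30 → Mar 31, 2323 (end of Mar, 31 days; 96 left).
−31 → Feb 28, 2323 (end of Feb, 28 days; 65 left).
−28 → Jan 31, 2323 (end of Jan, 31 days; 37 left).
−31 → Dec 31, 2322 (end of Dec, 31 days; 6 left).
−6 → Dec 25, 2322.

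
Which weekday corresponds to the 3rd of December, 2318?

Doomsday rule: the anchor day for the 2300s is Wednesday. For year 18: 18÷12 = 1 r 6, and 6÷4 = 1, so 1+6+1 = 8.
Wednesday + 8 ≡ Thursday — that's 2318's doomsday.
In December the doomsday date is Dec 12.
Dec 3 is 9 days before Dec 12; 9 mod 7 = 2, so Thursday − 2 = Tuesday.

Tuesday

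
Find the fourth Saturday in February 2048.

February 1, 2048 is a Saturday.
The first Saturday is therefore February 1 (same day).
The fourth Saturday is 1 + 3×7 = February 22.

February 22, 2048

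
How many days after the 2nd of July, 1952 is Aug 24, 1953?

418

Jul 2, 1952 → Jul 2, 1953: 365 days.
Jul 2, 1953 → Aug 2, 1953: 31 days (July has 31).
Aug 2, 1953 → Aug 24, 1953: 22 days.
Total: 418 days.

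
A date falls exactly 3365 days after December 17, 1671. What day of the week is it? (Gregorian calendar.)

Tuesday

First find the weekday of Dec 17, 1671. Doomsday rule: the anchor day for the 1600s is Tuesday. For year 71: 71÷12 = 5 r 11, and 11÷4 = 2, so 5+11+2 = 18.
Tuesday + 18 ≡ Saturday — that's 1671's doomsday.
In December the doomsday date is Dec 12.
Dec 17 is 5 days after Dec 12; 5 mod 7 = 5, so Saturday + 5 = Thursday.
3365 mod 7 = 5, so 3365 days after a Thursday is Thursday + 5 = Tuesday.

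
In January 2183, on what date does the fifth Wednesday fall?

January 29, 2183

January 1, 2183 is a Wednesday.
The first Wednesday is therefore January 1 (same day).
The fifth Wednesday is 1 + 4×7 = January 29.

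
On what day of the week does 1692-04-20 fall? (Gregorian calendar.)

Doomsday rule: the anchor day for the 1600s is Tuesday. For year 92: 92÷12 = 7 r 8, and 8÷4 = 2, so 7+8+2 = 17.
Tuesday + 17 ≡ Friday — that's 1692's doomsday.
In April the doomsday date is Apr 4.
Apr 20 is 16 days after Apr 4; 16 mod 7 = 2, so Friday + 2 = Sunday.

Sunday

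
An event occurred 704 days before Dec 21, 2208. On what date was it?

January 17, 2207

−366 (one year; includes Feb 29, 2208) → Dec 21, 2207 (338 left).
−21 → Nov 30, 2207 (end of Nov, 30 days; 317 left).
−30 → Oct 31, 2207 (end of Oct, 31 days; 287 left).
−31 → Sep 30, 2207 (end of Sep, 30 days; 256 left).
−30 → Aug 31, 2207 (end of Aug, 31 days; 226 left).
−31 → Jul 31, 2207 (end of Jul, 31 days; 195 left).
−31 → Jun 30, 2207 (end of Jun, 30 days; 164 left).
−30 → May 31, 2207 (end of May, 31 days; 134 left).
−31 → Apr 30, 2207 (end of Apr, 30 days; 103 left).
−30 → Mar 31, 2207 (end of Mar, 31 days; 73 left).
−31 → Feb 28, 2207 (end of Feb, 28 days; 42 left).
−28 → Jan 31, 2207 (end of Jan, 31 days; 14 left).
−14 → Jan 17, 2207.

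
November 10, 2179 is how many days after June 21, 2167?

Jun 21, 2167 → Jun 21, 2168: 366 days (Feb 29, 2168 is in that span).
Jun 21, 2168 → Jun 21, 2169: 365 days.
Jun 21, 2169 → Jun 21, 2170: 365 days.
Jun 21, 2170 → Jun 21, 2171: 365 days.
Jun 21, 2171 → Jun 21, 2172: 366 days (Feb 29, 2172 is in that span).
Jun 21, 2172 → Jun 21, 2173: 365 days.
Jun 21, 2173 → Jun 21, 2174: 365 days.
Jun 21, 2174 → Jun 21, 2175: 365 days.
Jun 21, 2175 → Jun 21, 2176: 366 days (Feb 29, 2176 is in that span).
Jun 21, 2176 → Jun 21, 2177: 365 days.
Jun 21, 2177 → Jun 21, 2178: 365 days.
Jun 21, 2178 → Jun 21, 2179: 365 days.
Jun 21, 2179 → Jul 21, 2179: 30 days (June has 30).
Jul 21, 2179 → Aug 21, 2179: 31 days (July has 31).
Aug 21, 2179 → Sep 21, 2179: 31 days (August has 31).
Sep 21, 2179 → Oct 21, 2179: 30 days (September has 30).
Oct 21, 2179 → Nov 10, 2179: 20 days.
Total: 4525 days.

4525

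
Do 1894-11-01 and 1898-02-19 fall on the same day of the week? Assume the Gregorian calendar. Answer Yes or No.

From Nov 1, 1894 to Feb 19, 1898 is 1206 days.
1206 mod 7 = 2, so they are different weekdays.
(Nov 1, 1894 is a Thursday; Feb 19, 1898 is a Saturday.)

No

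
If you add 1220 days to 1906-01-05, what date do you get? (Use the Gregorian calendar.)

May 9, 1909

+365 (one year) → Jan 5, 1907 (855 left).
+365 (one year) → Jan 5, 1908 (490 left).
+366 (one year; includes Feb 29, 1908) → Jan 5, 1909 (124 left).
Jan has 31 days: +27 → Feb 1, 1909 (97 left).
Feb has 28 days: +28 → Mar 1, 1909 (69 left).
Mar has 31 days: +31 → Apr 1, 1909 (38 left).
Apr has 30 days: +30 → May 1, 1909 (8 left).
+8 → May 9, 1909.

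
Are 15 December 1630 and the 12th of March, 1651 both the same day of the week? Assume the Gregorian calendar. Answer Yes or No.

Yes

From Dec 15, 1630 to Mar 12, 1651 is 7392 days.
7392 mod 7 = 0, so they are the same weekday.
(Dec 15, 1630 is a Sunday; Mar 12, 1651 is a Sunday.)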